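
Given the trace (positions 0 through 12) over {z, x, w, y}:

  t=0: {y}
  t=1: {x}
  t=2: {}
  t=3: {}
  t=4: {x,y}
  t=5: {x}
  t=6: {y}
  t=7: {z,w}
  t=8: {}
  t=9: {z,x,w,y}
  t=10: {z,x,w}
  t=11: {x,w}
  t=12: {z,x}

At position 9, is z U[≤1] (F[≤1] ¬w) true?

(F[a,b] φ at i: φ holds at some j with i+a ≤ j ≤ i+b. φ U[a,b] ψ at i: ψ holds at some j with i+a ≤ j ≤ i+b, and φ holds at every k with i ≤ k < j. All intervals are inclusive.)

Need some j in [9,10] with F[≤1] ¬w, and z at every k in [9,j-1].
  j=9: F[≤1] ¬w — fails (none in [9,10]).
  j=10: F[≤1] ¬w — fails (none in [10,11]).
No j in the window works → until fails.

No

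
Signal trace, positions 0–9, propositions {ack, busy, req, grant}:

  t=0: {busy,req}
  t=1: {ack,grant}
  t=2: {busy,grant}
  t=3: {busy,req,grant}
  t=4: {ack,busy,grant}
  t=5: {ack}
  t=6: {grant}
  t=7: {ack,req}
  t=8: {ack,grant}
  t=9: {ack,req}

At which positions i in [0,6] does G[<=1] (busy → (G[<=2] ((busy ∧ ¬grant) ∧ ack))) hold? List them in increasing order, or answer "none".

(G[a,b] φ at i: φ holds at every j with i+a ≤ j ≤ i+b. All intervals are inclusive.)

Evaluate at each i in [0,6]:
  i=0: ✗ (fails at j=0)
  i=1: ✗ (fails at j=2)
  i=2: ✗ (fails at j=2)
  i=3: ✗ (fails at j=3)
  i=4: ✗ (fails at j=4)
  i=5: ✓ (all of [5,6])
  i=6: ✓ (all of [6,7])

5, 6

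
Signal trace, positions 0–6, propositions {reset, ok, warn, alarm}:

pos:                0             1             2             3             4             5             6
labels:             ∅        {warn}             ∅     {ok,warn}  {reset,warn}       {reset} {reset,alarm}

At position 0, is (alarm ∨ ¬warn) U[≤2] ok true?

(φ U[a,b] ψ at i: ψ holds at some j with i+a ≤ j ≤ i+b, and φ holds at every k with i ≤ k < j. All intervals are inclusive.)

Need some j in [0,2] with ok, and (alarm ∨ ¬warn) at every k in [0,j-1].
  j=0: ok false.
  j=1: ok false.
  j=2: ok false.
No j in the window works → until fails.

Does not hold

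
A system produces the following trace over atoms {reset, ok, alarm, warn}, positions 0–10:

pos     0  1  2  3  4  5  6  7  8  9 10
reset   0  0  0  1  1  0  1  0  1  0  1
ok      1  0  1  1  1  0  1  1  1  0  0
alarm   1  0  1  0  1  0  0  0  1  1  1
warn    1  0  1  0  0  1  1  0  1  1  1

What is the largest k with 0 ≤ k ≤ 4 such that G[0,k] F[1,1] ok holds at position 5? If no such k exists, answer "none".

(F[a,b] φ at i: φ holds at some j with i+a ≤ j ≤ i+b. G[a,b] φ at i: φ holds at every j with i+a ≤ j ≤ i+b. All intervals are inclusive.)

F[1,1] ok must hold from j=5 onward; find where it first fails.
  j=5: holds
  j=6: holds
  j=7: holds
  j=8: fails
Holds on [5,7], so largest k = 2.

2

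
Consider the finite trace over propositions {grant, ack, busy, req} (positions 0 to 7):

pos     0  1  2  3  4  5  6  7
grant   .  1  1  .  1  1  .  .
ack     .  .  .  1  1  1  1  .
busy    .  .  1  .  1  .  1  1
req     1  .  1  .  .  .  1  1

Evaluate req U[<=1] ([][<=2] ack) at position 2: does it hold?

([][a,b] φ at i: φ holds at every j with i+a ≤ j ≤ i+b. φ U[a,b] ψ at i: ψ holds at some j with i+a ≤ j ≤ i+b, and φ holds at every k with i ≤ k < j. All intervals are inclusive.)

Need some j in [2,3] with [][<=2] ack, and req at every k in [2,j-1].
  j=2: [][<=2] ack — fails at 2.
  j=3: [][<=2] ack holds; req holds at every k in [2,2] → satisfied.

Yes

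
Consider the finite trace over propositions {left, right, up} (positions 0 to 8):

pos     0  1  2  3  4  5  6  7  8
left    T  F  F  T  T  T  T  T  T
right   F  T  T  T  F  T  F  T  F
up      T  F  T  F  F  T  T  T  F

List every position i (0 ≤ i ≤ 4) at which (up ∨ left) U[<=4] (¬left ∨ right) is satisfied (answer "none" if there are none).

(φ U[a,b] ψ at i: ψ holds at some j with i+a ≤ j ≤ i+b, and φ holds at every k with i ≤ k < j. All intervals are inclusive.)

Evaluate at each i in [0,4]:
  i=0: ✓ (rhs at j=1; lhs holds on [0,0])
  i=1: ✓ (rhs at j=1)
  i=2: ✓ (rhs at j=2)
  i=3: ✓ (rhs at j=3)
  i=4: ✓ (rhs at j=5; lhs holds on [4,4])

0, 1, 2, 3, 4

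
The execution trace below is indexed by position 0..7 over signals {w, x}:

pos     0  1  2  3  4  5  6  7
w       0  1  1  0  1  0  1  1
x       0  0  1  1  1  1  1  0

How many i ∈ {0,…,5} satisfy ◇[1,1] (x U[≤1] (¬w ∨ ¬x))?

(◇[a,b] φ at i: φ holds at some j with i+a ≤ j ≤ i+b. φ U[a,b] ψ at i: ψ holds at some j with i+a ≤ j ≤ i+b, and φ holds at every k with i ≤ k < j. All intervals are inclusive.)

6

Evaluate at each i in [0,5]:
  i=0: ✓ (witness j=1)
  i=1: ✓ (witness j=2)
  i=2: ✓ (witness j=3)
  i=3: ✓ (witness j=4)
  i=4: ✓ (witness j=5)
  i=5: ✓ (witness j=6)
Positions where it holds: {0, 1, 2, 3, 4, 5} → 6.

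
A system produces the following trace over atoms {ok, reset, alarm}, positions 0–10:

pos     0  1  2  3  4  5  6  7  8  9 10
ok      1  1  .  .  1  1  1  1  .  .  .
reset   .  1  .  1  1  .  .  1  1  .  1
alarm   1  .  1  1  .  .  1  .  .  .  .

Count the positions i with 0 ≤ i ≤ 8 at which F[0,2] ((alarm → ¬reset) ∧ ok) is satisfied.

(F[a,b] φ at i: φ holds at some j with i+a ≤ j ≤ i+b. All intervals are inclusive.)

8

Evaluate at each i in [0,8]:
  i=0: ✓ (witness j=0)
  i=1: ✓ (witness j=1)
  i=2: ✓ (witness j=4)
  i=3: ✓ (witness j=4)
  i=4: ✓ (witness j=4)
  i=5: ✓ (witness j=5)
  i=6: ✓ (witness j=6)
  i=7: ✓ (witness j=7)
  i=8: ✗ (none in [8,10])
Positions where it holds: {0, 1, 2, 3, 4, 5, 6, 7} → 8.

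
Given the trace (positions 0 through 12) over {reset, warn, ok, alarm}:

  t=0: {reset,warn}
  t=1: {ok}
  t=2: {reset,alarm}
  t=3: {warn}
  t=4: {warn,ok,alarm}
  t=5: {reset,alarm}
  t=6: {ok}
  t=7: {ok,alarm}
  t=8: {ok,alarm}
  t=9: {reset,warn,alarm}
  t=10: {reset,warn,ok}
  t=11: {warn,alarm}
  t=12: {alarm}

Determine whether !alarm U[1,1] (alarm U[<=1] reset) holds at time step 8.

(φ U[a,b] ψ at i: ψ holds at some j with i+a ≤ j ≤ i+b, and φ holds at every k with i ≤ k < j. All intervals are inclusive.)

Need some j in [9,9] with (alarm U[<=1] reset), and !alarm at every k in [8,j-1].
  j=9: (alarm U[<=1] reset) holds, but !alarm fails at k=8 → not this j.
No j in the window works → until fails.

Does not hold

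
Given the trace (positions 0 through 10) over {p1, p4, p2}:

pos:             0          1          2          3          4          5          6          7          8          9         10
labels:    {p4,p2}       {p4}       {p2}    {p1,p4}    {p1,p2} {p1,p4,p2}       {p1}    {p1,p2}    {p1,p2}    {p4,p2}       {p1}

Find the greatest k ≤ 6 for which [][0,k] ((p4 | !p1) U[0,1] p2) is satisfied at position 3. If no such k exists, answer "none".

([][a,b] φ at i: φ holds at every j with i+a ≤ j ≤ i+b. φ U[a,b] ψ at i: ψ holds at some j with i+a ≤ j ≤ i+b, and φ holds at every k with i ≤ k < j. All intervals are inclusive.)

((p4 | !p1) U[0,1] p2) must hold from j=3 onward; find where it first fails.
  j=3: holds
  j=4: holds
  j=5: holds
  j=6: fails
Holds on [3,5], so largest k = 2.

2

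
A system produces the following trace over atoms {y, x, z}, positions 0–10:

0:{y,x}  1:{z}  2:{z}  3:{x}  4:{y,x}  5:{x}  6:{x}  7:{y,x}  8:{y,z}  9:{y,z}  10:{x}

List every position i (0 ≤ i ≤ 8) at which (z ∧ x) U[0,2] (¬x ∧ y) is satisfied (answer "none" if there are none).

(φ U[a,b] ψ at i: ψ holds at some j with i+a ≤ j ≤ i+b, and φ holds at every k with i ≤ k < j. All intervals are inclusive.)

Evaluate at each i in [0,8]:
  i=0: ✗ (no rhs in [0,2])
  i=1: ✗ (no rhs in [1,3])
  i=2: ✗ (no rhs in [2,4])
  i=3: ✗ (no rhs in [3,5])
  i=4: ✗ (no rhs in [4,6])
  i=5: ✗ (no rhs in [5,7])
  i=6: ✗ (lhs fails at k=6 before rhs at j=8)
  i=7: ✗ (lhs fails at k=7 before rhs at j=8)
  i=8: ✓ (rhs at j=8)

8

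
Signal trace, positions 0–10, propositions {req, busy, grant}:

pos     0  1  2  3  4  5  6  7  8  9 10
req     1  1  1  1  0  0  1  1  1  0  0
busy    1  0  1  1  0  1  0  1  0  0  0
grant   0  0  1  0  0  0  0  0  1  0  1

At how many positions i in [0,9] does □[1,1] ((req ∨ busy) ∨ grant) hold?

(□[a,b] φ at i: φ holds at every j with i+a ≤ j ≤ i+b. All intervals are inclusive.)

8

Evaluate at each i in [0,9]:
  i=0: ✓ (all of [1,1])
  i=1: ✓ (all of [2,2])
  i=2: ✓ (all of [3,3])
  i=3: ✗ (fails at j=4)
  i=4: ✓ (all of [5,5])
  i=5: ✓ (all of [6,6])
  i=6: ✓ (all of [7,7])
  i=7: ✓ (all of [8,8])
  i=8: ✗ (fails at j=9)
  i=9: ✓ (all of [10,10])
Positions where it holds: {0, 1, 2, 4, 5, 6, 7, 9} → 8.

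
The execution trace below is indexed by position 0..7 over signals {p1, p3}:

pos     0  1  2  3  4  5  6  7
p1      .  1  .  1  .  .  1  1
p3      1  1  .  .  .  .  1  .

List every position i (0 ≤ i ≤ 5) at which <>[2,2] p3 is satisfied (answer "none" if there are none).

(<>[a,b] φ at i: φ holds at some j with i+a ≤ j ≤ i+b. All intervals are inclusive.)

4

Evaluate at each i in [0,5]:
  i=0: ✗ (none in [2,2])
  i=1: ✗ (none in [3,3])
  i=2: ✗ (none in [4,4])
  i=3: ✗ (none in [5,5])
  i=4: ✓ (witness j=6)
  i=5: ✗ (none in [7,7])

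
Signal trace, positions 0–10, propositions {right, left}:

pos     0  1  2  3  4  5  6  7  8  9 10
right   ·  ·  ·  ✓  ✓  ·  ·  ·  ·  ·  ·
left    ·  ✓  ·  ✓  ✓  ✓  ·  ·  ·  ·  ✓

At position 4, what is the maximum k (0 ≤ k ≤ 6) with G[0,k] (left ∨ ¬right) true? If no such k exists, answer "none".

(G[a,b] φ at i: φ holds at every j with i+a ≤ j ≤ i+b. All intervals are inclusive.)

6

(left ∨ ¬right) must hold from j=4 onward; find where it first fails.
  j=4: holds
  j=5: holds
  j=6: holds
  j=7: holds
  j=8: holds
  j=9: holds
  j=10: holds
Holds through j=10; largest k = 6.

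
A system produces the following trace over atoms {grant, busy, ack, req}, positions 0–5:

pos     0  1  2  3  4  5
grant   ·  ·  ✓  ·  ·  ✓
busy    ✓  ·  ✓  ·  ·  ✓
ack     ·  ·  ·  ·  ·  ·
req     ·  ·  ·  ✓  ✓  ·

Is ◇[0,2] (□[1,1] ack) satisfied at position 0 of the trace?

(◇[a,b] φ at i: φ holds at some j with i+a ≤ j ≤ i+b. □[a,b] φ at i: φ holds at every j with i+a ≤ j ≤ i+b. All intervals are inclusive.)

Does not hold

Check □[1,1] ack at each j in [0,2]:
  j=0: fails at 1
  j=1: fails at 2
  j=2: fails at 3
No position in the window satisfies it → formula fails.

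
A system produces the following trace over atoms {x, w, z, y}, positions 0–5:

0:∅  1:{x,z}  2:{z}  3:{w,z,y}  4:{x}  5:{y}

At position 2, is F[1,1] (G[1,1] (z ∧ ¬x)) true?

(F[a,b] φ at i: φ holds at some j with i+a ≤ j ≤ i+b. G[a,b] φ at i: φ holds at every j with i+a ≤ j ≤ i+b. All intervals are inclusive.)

False

Check G[1,1] (z ∧ ¬x) at each j in [3,3]:
  j=3: fails at 4
No position in the window satisfies it → formula fails.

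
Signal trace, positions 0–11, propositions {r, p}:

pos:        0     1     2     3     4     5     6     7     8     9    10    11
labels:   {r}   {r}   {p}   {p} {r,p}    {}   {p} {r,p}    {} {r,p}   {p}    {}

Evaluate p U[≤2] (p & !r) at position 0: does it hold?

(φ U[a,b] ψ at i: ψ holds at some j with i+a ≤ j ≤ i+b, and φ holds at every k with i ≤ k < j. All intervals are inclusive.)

Need some j in [0,2] with (p & !r), and p at every k in [0,j-1].
  j=0: (p & !r) false.
  j=1: (p & !r) false.
  j=2: (p & !r) holds, but p fails at k=0 → not this j.
No j in the window works → until fails.

False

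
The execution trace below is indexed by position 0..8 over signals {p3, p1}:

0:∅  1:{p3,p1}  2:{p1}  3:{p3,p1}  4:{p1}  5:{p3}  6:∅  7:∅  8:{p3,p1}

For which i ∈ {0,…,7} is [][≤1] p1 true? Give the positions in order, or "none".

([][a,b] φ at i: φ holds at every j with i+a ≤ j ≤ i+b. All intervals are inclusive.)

1, 2, 3

Evaluate at each i in [0,7]:
  i=0: ✗ (fails at j=0)
  i=1: ✓ (all of [1,2])
  i=2: ✓ (all of [2,3])
  i=3: ✓ (all of [3,4])
  i=4: ✗ (fails at j=5)
  i=5: ✗ (fails at j=5)
  i=6: ✗ (fails at j=6)
  i=7: ✗ (fails at j=7)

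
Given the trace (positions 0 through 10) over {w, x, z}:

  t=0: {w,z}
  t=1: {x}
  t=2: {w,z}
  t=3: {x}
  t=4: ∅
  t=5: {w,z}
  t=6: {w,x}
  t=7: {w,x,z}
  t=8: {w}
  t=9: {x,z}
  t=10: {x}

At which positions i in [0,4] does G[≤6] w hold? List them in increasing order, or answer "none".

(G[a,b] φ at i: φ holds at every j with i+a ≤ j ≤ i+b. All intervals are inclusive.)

Evaluate at each i in [0,4]:
  i=0: ✗ (fails at j=1)
  i=1: ✗ (fails at j=1)
  i=2: ✗ (fails at j=3)
  i=3: ✗ (fails at j=3)
  i=4: ✗ (fails at j=4)

none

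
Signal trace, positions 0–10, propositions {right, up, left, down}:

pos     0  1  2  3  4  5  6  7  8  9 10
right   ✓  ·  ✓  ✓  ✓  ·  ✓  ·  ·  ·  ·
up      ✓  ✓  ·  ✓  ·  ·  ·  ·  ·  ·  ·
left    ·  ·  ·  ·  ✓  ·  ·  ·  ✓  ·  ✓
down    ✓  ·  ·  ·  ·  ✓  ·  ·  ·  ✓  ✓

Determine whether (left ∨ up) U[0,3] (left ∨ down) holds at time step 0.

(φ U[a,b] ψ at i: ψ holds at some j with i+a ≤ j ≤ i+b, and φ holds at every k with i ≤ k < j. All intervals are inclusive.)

Yes

Need some j in [0,3] with (left ∨ down), and (left ∨ up) at every k in [0,j-1].
  j=0: (left ∨ down) holds; no prefix to check → satisfied.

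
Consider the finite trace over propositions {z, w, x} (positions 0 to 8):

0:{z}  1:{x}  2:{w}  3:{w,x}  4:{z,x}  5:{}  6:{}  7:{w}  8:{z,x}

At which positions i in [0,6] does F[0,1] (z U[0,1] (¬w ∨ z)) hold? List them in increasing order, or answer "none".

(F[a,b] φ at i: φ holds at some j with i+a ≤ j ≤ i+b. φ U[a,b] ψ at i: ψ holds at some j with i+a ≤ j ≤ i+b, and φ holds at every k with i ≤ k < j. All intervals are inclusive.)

0, 1, 3, 4, 5, 6

Evaluate at each i in [0,6]:
  i=0: ✓ (witness j=0)
  i=1: ✓ (witness j=1)
  i=2: ✗ (none in [2,3])
  i=3: ✓ (witness j=4)
  i=4: ✓ (witness j=4)
  i=5: ✓ (witness j=5)
  i=6: ✓ (witness j=6)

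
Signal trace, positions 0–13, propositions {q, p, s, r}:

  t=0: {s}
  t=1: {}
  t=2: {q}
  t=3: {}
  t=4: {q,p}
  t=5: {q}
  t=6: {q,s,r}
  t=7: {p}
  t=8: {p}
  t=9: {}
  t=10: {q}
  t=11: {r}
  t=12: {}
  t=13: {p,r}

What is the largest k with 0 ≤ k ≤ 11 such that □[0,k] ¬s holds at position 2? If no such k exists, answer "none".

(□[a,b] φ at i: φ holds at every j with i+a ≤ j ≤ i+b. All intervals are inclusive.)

3

¬s must hold from j=2 onward; find where it first fails.
  j=2: holds
  j=3: holds
  j=4: holds
  j=5: holds
  j=6: fails
Holds on [2,5], so largest k = 3.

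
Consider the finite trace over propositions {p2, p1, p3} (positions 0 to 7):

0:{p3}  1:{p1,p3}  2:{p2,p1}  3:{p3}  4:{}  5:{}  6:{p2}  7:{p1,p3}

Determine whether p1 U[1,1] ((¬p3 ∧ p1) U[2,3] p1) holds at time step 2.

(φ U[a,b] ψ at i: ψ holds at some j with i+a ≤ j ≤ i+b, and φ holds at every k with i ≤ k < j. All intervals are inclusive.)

Need some j in [3,3] with ((¬p3 ∧ p1) U[2,3] p1), and p1 at every k in [2,j-1].
  j=3: ((¬p3 ∧ p1) U[2,3] p1) — fails.
No j in the window works → until fails.

False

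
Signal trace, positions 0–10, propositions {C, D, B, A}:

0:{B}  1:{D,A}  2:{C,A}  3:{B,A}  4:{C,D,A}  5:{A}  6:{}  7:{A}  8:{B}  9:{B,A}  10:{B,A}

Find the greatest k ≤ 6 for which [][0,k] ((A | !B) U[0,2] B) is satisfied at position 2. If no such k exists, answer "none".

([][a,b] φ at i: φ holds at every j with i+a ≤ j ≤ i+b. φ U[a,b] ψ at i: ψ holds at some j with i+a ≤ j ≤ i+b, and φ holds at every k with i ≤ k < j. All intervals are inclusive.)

1

((A | !B) U[0,2] B) must hold from j=2 onward; find where it first fails.
  j=2: holds
  j=3: holds
  j=4: fails
Holds on [2,3], so largest k = 1.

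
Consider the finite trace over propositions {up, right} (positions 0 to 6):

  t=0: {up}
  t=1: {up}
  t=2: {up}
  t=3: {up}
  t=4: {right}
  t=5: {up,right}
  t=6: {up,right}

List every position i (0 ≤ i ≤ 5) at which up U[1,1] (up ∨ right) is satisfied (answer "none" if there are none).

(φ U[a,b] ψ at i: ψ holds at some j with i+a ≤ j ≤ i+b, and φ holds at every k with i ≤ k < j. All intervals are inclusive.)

Evaluate at each i in [0,5]:
  i=0: ✓ (rhs at j=1; lhs holds on [0,0])
  i=1: ✓ (rhs at j=2; lhs holds on [1,1])
  i=2: ✓ (rhs at j=3; lhs holds on [2,2])
  i=3: ✓ (rhs at j=4; lhs holds on [3,3])
  i=4: ✗ (lhs fails at k=4 before rhs at j=5)
  i=5: ✓ (rhs at j=6; lhs holds on [5,5])

0, 1, 2, 3, 5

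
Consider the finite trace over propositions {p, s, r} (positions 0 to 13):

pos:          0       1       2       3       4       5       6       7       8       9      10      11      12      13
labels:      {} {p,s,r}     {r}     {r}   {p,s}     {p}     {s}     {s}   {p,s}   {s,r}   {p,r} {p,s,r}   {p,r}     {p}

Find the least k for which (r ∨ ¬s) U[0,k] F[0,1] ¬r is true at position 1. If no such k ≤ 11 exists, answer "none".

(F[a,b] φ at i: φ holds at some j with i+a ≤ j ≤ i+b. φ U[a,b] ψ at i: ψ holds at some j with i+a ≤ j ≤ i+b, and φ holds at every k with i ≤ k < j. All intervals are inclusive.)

Need earliest j ≥ 1 with F[0,1] ¬r, and (r ∨ ¬s) at every k in [1,j-1].
  j=1: rhs fails.
  j=2: rhs fails.
  j=3: rhs holds; lhs holds on [1,2]. k = 2.

2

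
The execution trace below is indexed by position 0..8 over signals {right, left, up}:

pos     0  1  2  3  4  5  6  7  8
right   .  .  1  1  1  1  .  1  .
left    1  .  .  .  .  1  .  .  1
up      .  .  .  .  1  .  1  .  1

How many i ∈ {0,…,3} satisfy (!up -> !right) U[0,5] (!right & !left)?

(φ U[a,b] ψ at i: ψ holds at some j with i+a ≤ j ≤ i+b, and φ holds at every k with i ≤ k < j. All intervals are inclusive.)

2

Evaluate at each i in [0,3]:
  i=0: ✓ (rhs at j=1; lhs holds on [0,0])
  i=1: ✓ (rhs at j=1)
  i=2: ✗ (lhs fails at k=2 before rhs at j=6)
  i=3: ✗ (lhs fails at k=3 before rhs at j=6)
Positions where it holds: {0, 1} → 2.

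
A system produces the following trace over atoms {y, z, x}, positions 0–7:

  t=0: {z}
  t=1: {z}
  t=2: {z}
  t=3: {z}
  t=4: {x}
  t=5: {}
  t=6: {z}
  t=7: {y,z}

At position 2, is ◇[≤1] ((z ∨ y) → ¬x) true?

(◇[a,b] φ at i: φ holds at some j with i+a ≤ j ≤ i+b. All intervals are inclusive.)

Check ((z ∨ y) → ¬x) at each j in [2,3]:
  j=2: true
  j=3: true
Found at j=2 → formula holds.

True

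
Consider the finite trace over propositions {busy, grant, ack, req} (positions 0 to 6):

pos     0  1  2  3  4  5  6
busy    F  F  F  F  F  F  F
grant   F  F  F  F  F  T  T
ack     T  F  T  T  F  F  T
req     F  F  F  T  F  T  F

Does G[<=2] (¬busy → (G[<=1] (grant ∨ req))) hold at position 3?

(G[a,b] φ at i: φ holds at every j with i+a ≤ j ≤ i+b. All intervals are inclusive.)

Check (¬busy → (G[<=1] (grant ∨ req))) at every j in [3,5]:
  j=3: antecedent true; consequent fails at 4 → ✗
  j=4: antecedent true; consequent fails at 4 → ✗
  j=5: antecedent true; consequent holds on [5,6] → ✓
Fails at j=3 → formula fails.

No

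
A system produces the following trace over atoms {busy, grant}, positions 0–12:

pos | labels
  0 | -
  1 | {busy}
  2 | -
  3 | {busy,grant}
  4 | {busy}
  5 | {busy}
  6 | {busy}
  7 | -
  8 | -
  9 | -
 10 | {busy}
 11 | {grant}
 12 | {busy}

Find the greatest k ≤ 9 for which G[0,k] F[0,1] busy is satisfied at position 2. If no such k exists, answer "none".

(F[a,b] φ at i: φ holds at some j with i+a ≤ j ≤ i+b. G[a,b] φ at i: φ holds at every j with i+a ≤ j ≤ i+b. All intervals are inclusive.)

F[0,1] busy must hold from j=2 onward; find where it first fails.
  j=2: holds
  j=3: holds
  j=4: holds
  j=5: holds
  j=6: holds
  j=7: fails
Holds on [2,6], so largest k = 4.

4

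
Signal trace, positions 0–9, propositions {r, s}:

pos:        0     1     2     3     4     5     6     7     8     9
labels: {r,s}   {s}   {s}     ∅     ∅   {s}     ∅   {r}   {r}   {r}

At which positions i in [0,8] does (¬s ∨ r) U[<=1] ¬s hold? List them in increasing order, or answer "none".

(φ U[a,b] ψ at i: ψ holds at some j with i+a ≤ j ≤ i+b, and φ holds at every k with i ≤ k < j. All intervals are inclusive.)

3, 4, 6, 7, 8

Evaluate at each i in [0,8]:
  i=0: ✗ (no rhs in [0,1])
  i=1: ✗ (no rhs in [1,2])
  i=2: ✗ (lhs fails at k=2 before rhs at j=3)
  i=3: ✓ (rhs at j=3)
  i=4: ✓ (rhs at j=4)
  i=5: ✗ (lhs fails at k=5 before rhs at j=6)
  i=6: ✓ (rhs at j=6)
  i=7: ✓ (rhs at j=7)
  i=8: ✓ (rhs at j=8)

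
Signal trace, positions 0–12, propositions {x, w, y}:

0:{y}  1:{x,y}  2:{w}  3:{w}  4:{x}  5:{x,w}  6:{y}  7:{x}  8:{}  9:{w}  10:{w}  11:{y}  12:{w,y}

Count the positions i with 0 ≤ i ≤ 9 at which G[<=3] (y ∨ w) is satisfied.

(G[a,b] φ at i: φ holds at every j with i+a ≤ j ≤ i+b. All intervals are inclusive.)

2

Evaluate at each i in [0,9]:
  i=0: ✓ (all of [0,3])
  i=1: ✗ (fails at j=4)
  i=2: ✗ (fails at j=4)
  i=3: ✗ (fails at j=4)
  i=4: ✗ (fails at j=4)
  i=5: ✗ (fails at j=7)
  i=6: ✗ (fails at j=7)
  i=7: ✗ (fails at j=7)
  i=8: ✗ (fails at j=8)
  i=9: ✓ (all of [9,12])
Positions where it holds: {0, 9} → 2.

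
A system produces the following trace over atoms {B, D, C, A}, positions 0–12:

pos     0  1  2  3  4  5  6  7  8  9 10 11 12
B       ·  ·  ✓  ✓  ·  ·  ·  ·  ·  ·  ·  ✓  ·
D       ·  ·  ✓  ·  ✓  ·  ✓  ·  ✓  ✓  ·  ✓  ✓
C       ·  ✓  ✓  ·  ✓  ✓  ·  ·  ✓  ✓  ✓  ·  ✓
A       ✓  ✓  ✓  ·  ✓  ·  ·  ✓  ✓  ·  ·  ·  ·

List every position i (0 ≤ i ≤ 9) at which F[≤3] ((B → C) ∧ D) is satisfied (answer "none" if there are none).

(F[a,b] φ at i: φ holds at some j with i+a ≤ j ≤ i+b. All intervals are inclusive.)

0, 1, 2, 3, 4, 5, 6, 7, 8, 9

Evaluate at each i in [0,9]:
  i=0: ✓ (witness j=2)
  i=1: ✓ (witness j=2)
  i=2: ✓ (witness j=2)
  i=3: ✓ (witness j=4)
  i=4: ✓ (witness j=4)
  i=5: ✓ (witness j=6)
  i=6: ✓ (witness j=6)
  i=7: ✓ (witness j=8)
  i=8: ✓ (witness j=8)
  i=9: ✓ (witness j=9)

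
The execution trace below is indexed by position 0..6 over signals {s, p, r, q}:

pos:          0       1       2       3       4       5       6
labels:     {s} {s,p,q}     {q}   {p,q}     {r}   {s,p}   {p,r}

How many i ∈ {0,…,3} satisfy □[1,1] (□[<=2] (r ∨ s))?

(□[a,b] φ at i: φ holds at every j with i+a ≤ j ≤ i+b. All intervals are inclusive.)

Evaluate at each i in [0,3]:
  i=0: ✗ (fails at j=1)
  i=1: ✗ (fails at j=2)
  i=2: ✗ (fails at j=3)
  i=3: ✓ (all of [4,4])
Positions where it holds: {3} → 1.

1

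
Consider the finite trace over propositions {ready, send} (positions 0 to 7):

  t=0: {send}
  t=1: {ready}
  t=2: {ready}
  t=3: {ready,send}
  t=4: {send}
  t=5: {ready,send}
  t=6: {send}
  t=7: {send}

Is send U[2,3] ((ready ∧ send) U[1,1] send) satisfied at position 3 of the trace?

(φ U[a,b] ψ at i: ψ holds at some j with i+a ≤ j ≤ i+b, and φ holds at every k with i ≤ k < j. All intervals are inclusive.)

Need some j in [5,6] with ((ready ∧ send) U[1,1] send), and send at every k in [3,j-1].
  j=5: ((ready ∧ send) U[1,1] send) holds; send holds at every k in [3,4] → satisfied.

True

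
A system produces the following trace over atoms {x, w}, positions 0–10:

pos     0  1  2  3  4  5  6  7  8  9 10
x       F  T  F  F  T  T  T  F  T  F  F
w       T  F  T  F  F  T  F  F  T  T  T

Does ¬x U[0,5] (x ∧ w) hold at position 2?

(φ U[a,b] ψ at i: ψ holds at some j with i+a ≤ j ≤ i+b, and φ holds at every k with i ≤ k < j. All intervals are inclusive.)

No

Need some j in [2,7] with (x ∧ w), and ¬x at every k in [2,j-1].
  j=2: (x ∧ w) false.
  j=3: (x ∧ w) false.
  j=4: (x ∧ w) false.
  j=5: (x ∧ w) holds, but ¬x fails at k=4 → not this j.
  j=6: (x ∧ w) false.
  j=7: (x ∧ w) false.
No j in the window works → until fails.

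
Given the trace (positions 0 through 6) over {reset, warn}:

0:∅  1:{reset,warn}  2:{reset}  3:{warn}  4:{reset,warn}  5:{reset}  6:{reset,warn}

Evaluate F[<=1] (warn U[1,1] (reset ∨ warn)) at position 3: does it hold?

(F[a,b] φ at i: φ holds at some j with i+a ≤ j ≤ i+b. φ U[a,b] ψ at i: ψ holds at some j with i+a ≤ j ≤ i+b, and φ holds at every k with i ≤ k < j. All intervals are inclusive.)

Check (warn U[1,1] (reset ∨ warn)) at each j in [3,4]:
  j=3: holds
  j=4: holds
Found at j=3 → formula holds.

True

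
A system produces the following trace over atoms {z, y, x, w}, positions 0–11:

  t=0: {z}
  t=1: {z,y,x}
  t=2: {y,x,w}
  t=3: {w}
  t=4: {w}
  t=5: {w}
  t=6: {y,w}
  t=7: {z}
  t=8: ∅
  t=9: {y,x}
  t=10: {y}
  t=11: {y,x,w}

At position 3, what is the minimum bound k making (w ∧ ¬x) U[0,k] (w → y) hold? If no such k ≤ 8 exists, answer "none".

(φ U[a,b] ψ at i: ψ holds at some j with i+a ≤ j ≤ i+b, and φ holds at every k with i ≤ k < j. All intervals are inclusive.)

Need earliest j ≥ 3 with (w → y), and (w ∧ ¬x) at every k in [3,j-1].
  j=3: rhs fails.
  j=4: rhs fails.
  j=5: rhs fails.
  j=6: rhs holds; lhs holds on [3,5]. k = 3.

3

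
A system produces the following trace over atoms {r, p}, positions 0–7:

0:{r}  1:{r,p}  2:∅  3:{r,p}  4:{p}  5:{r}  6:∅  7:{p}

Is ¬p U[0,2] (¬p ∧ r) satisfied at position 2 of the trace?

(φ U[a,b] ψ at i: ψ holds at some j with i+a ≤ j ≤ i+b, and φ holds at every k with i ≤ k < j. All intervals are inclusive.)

Need some j in [2,4] with (¬p ∧ r), and ¬p at every k in [2,j-1].
  j=2: (¬p ∧ r) false.
  j=3: (¬p ∧ r) false.
  j=4: (¬p ∧ r) false.
No j in the window works → until fails.

Does not hold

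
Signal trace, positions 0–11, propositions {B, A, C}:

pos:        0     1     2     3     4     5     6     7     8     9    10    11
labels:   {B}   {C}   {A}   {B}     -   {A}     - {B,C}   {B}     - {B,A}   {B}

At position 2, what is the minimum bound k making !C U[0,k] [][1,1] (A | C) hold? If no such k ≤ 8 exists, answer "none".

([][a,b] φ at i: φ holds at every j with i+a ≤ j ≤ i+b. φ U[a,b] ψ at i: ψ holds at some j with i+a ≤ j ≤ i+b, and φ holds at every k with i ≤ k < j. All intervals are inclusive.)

2

Need earliest j ≥ 2 with [][1,1] (A | C), and !C at every k in [2,j-1].
  j=2: rhs fails.
  j=3: rhs fails.
  j=4: rhs holds; lhs holds on [2,3]. k = 2.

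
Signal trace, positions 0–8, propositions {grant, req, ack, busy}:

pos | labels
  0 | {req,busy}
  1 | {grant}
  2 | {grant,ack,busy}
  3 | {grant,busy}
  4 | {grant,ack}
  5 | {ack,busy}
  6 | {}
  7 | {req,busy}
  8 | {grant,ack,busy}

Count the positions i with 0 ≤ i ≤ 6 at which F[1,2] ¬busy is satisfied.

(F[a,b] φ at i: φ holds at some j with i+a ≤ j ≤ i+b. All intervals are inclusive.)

5

Evaluate at each i in [0,6]:
  i=0: ✓ (witness j=1)
  i=1: ✗ (none in [2,3])
  i=2: ✓ (witness j=4)
  i=3: ✓ (witness j=4)
  i=4: ✓ (witness j=6)
  i=5: ✓ (witness j=6)
  i=6: ✗ (none in [7,8])
Positions where it holds: {0, 2, 3, 4, 5} → 5.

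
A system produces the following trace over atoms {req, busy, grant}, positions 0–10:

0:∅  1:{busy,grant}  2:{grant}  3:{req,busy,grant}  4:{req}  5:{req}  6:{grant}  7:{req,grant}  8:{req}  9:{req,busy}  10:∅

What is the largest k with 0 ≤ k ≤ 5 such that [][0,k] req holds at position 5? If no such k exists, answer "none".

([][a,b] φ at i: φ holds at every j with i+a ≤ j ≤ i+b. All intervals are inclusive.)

0

req must hold from j=5 onward; find where it first fails.
  j=5: holds
  j=6: fails
Holds on [5,5], so largest k = 0.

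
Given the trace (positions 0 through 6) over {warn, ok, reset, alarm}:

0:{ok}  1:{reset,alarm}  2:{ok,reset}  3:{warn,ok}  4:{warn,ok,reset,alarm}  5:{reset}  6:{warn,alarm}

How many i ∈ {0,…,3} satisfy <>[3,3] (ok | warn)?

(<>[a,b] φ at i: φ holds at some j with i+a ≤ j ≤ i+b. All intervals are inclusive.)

3

Evaluate at each i in [0,3]:
  i=0: ✓ (witness j=3)
  i=1: ✓ (witness j=4)
  i=2: ✗ (none in [5,5])
  i=3: ✓ (witness j=6)
Positions where it holds: {0, 1, 3} → 3.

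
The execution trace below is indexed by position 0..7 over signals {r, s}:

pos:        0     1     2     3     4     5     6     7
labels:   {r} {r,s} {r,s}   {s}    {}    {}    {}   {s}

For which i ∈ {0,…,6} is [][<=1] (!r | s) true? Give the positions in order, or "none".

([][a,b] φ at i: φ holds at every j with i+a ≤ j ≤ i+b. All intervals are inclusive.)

Evaluate at each i in [0,6]:
  i=0: ✗ (fails at j=0)
  i=1: ✓ (all of [1,2])
  i=2: ✓ (all of [2,3])
  i=3: ✓ (all of [3,4])
  i=4: ✓ (all of [4,5])
  i=5: ✓ (all of [5,6])
  i=6: ✓ (all of [6,7])

1, 2, 3, 4, 5, 6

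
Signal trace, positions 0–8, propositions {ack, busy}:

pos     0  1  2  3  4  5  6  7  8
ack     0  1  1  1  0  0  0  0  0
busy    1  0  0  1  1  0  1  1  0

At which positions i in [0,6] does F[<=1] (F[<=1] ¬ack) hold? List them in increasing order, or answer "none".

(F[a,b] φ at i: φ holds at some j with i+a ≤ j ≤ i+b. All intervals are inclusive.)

0, 2, 3, 4, 5, 6

Evaluate at each i in [0,6]:
  i=0: ✓ (witness j=0)
  i=1: ✗ (none in [1,2])
  i=2: ✓ (witness j=3)
  i=3: ✓ (witness j=3)
  i=4: ✓ (witness j=4)
  i=5: ✓ (witness j=5)
  i=6: ✓ (witness j=6)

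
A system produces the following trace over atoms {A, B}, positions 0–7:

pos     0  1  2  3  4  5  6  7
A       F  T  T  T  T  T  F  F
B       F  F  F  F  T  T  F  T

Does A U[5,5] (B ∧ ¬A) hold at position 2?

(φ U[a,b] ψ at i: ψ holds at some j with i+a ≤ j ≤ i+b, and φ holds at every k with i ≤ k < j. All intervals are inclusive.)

Does not hold

Need some j in [7,7] with (B ∧ ¬A), and A at every k in [2,j-1].
  j=7: (B ∧ ¬A) holds, but A fails at k=6 → not this j.
No j in the window works → until fails.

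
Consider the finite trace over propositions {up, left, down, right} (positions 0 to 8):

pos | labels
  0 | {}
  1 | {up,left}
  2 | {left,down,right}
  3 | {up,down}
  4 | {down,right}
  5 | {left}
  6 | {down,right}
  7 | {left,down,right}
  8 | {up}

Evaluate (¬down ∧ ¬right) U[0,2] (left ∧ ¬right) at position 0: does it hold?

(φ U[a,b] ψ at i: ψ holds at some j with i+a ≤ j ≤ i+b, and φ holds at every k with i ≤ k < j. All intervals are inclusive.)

Yes

Need some j in [0,2] with (left ∧ ¬right), and (¬down ∧ ¬right) at every k in [0,j-1].
  j=0: (left ∧ ¬right) false.
  j=1: (left ∧ ¬right) holds; (¬down ∧ ¬right) holds at every k in [0,0] → satisfied.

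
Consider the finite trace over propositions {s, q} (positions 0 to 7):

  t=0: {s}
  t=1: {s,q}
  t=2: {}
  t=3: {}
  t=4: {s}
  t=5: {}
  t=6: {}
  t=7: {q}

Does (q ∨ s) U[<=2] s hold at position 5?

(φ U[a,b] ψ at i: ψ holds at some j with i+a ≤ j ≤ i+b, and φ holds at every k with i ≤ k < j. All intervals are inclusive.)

Need some j in [5,7] with s, and (q ∨ s) at every k in [5,j-1].
  j=5: s false.
  j=6: s false.
  j=7: s false.
No j in the window works → until fails.

False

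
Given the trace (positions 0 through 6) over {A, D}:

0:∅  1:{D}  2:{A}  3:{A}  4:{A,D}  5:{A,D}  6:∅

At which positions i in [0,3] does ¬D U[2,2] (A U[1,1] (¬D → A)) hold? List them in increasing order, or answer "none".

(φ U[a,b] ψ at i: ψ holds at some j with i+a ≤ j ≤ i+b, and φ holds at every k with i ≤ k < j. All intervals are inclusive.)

Evaluate at each i in [0,3]:
  i=0: ✗ (lhs fails at k=1 before rhs at j=2)
  i=1: ✗ (lhs fails at k=1 before rhs at j=3)
  i=2: ✓ (rhs at j=4; lhs holds on [2,3])
  i=3: ✗ (no rhs in [5,5])

2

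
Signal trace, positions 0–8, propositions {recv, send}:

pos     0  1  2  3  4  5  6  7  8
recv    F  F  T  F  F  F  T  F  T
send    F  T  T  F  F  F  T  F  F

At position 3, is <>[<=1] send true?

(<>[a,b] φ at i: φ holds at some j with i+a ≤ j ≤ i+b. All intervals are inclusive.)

False

Check send at each j in [3,4]:
  j=3: false
  j=4: false
No position in the window satisfies it → formula fails.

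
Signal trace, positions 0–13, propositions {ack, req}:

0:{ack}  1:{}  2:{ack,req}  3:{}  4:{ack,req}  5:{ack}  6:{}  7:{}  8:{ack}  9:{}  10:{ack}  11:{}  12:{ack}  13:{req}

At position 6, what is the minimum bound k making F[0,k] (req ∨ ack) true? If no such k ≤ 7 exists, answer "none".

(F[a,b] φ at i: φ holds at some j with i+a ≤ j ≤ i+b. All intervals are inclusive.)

Scan j = 6,7,… for (req ∨ ack):
  j=6: fails
  j=7: fails
  j=8: holds
First hit at j=8, so smallest k = 8-6 = 2.

2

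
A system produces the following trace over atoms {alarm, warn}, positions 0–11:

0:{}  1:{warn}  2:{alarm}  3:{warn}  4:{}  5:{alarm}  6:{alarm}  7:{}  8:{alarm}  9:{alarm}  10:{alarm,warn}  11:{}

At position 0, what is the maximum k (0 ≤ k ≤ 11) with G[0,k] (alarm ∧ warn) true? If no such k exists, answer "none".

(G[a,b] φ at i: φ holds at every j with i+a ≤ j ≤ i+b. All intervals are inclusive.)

none

(alarm ∧ warn) must hold from j=0 onward; find where it first fails.
  j=0: fails → no k works.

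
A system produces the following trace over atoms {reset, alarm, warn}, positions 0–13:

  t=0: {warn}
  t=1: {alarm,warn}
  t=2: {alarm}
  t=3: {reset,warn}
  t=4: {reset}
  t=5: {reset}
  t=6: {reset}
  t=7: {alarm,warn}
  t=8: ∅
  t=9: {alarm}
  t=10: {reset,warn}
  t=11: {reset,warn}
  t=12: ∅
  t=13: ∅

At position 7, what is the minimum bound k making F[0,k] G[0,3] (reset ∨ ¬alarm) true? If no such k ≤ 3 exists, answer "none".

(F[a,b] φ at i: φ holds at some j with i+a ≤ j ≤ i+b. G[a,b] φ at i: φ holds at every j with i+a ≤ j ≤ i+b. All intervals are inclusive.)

3

Scan j = 7,8,… for G[0,3] (reset ∨ ¬alarm):
  j=7: fails
  j=8: fails
  j=9: fails
  j=10: holds
First hit at j=10, so smallest k = 10-7 = 3.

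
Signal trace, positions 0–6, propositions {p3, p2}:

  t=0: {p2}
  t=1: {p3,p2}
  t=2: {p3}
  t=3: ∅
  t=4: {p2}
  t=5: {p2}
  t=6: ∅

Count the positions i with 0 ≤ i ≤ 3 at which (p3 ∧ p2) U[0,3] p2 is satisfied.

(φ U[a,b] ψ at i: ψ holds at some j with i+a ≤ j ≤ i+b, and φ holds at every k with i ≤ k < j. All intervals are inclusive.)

2

Evaluate at each i in [0,3]:
  i=0: ✓ (rhs at j=0)
  i=1: ✓ (rhs at j=1)
  i=2: ✗ (lhs fails at k=2 before rhs at j=4)
  i=3: ✗ (lhs fails at k=3 before rhs at j=4)
Positions where it holds: {0, 1} → 2.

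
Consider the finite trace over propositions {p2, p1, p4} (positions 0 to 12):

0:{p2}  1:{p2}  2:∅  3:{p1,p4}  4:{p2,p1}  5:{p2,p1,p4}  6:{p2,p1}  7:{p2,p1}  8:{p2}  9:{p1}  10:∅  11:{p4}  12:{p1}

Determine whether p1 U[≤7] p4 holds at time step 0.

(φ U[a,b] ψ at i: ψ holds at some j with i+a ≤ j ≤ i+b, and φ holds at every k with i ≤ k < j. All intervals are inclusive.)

Need some j in [0,7] with p4, and p1 at every k in [0,j-1].
  j=0: p4 false.
  j=1: p4 false.
  j=2: p4 false.
  j=3: p4 holds, but p1 fails at k=0 → not this j.
  j=4: p4 false.
  j=5: p4 holds, but p1 fails at k=0 → not this j.
  j=6: p4 false.
  j=7: p4 false.
No j in the window works → until fails.

False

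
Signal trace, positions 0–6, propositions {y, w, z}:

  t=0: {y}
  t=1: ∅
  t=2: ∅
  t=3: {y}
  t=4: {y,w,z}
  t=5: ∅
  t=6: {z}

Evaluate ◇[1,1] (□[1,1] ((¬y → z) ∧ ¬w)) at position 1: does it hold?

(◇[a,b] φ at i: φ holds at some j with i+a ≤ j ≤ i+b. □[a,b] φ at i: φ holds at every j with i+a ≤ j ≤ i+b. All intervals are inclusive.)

Check □[1,1] ((¬y → z) ∧ ¬w) at each j in [2,2]:
  j=2: holds on [3,3]
Found at j=2 → formula holds.

Holds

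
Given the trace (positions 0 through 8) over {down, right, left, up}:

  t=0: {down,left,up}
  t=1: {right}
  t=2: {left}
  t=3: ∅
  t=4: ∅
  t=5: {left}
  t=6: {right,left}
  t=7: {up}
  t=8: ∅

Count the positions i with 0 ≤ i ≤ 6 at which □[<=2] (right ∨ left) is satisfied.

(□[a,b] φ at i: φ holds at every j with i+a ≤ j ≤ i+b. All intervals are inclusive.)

1

Evaluate at each i in [0,6]:
  i=0: ✓ (all of [0,2])
  i=1: ✗ (fails at j=3)
  i=2: ✗ (fails at j=3)
  i=3: ✗ (fails at j=3)
  i=4: ✗ (fails at j=4)
  i=5: ✗ (fails at j=7)
  i=6: ✗ (fails at j=7)
Positions where it holds: {0} → 1.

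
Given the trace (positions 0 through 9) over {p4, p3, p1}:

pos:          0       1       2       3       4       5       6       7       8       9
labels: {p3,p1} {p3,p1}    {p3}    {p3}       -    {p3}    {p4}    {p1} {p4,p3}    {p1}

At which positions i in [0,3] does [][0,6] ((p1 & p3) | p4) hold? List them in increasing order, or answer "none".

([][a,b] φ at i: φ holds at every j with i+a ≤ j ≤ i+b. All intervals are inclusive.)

Evaluate at each i in [0,3]:
  i=0: ✗ (fails at j=2)
  i=1: ✗ (fails at j=2)
  i=2: ✗ (fails at j=2)
  i=3: ✗ (fails at j=3)

none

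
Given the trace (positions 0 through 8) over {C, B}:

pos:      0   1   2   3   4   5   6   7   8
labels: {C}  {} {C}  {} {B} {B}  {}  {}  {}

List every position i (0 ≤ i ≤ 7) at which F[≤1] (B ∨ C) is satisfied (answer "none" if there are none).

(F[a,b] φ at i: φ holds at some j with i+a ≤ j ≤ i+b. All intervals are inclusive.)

0, 1, 2, 3, 4, 5

Evaluate at each i in [0,7]:
  i=0: ✓ (witness j=0)
  i=1: ✓ (witness j=2)
  i=2: ✓ (witness j=2)
  i=3: ✓ (witness j=4)
  i=4: ✓ (witness j=4)
  i=5: ✓ (witness j=5)
  i=6: ✗ (none in [6,7])
  i=7: ✗ (none in [7,8])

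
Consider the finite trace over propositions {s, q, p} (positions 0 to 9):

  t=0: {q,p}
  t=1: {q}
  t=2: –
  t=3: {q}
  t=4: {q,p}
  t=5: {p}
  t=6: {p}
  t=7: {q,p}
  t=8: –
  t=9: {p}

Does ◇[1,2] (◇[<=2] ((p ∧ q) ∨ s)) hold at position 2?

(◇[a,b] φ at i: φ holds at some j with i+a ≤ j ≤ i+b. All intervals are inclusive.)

Yes

Check ◇[<=2] ((p ∧ q) ∨ s) at each j in [3,4]:
  j=3: holds (witness at 4)
  j=4: holds (witness at 4)
Found at j=3 → formula holds.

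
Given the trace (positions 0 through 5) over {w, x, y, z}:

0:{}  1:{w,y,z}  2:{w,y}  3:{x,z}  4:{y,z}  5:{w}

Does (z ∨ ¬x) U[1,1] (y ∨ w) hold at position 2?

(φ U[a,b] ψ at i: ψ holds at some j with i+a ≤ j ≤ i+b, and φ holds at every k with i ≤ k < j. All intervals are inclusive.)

Need some j in [3,3] with (y ∨ w), and (z ∨ ¬x) at every k in [2,j-1].
  j=3: (y ∨ w) false.
No j in the window works → until fails.

Does not hold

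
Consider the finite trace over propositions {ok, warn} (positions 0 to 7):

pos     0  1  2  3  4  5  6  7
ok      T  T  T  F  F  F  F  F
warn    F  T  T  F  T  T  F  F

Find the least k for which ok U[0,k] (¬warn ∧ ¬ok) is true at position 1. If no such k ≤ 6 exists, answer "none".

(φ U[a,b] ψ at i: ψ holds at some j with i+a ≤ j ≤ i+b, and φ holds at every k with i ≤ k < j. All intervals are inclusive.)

2

Need earliest j ≥ 1 with (¬warn ∧ ¬ok), and ok at every k in [1,j-1].
  j=1: rhs fails.
  j=2: rhs fails.
  j=3: rhs holds; lhs holds on [1,2]. k = 2.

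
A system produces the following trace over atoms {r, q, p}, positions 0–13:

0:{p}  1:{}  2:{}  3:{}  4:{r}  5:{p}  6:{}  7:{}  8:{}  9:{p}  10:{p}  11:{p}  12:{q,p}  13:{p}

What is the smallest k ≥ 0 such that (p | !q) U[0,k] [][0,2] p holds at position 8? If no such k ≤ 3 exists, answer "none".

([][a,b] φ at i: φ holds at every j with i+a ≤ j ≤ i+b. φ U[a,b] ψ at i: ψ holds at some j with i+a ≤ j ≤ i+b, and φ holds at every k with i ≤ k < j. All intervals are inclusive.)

1

Need earliest j ≥ 8 with [][0,2] p, and (p | !q) at every k in [8,j-1].
  j=8: rhs fails.
  j=9: rhs holds; lhs holds on [8,8]. k = 1.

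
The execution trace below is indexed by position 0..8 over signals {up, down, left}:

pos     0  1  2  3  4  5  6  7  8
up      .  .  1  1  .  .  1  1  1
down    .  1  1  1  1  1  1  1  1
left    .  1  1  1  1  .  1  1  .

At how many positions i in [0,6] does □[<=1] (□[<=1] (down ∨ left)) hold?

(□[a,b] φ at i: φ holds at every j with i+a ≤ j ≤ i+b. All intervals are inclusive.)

Evaluate at each i in [0,6]:
  i=0: ✗ (fails at j=0)
  i=1: ✓ (all of [1,2])
  i=2: ✓ (all of [2,3])
  i=3: ✓ (all of [3,4])
  i=4: ✓ (all of [4,5])
  i=5: ✓ (all of [5,6])
  i=6: ✓ (all of [6,7])
Positions where it holds: {1, 2, 3, 4, 5, 6} → 6.

6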